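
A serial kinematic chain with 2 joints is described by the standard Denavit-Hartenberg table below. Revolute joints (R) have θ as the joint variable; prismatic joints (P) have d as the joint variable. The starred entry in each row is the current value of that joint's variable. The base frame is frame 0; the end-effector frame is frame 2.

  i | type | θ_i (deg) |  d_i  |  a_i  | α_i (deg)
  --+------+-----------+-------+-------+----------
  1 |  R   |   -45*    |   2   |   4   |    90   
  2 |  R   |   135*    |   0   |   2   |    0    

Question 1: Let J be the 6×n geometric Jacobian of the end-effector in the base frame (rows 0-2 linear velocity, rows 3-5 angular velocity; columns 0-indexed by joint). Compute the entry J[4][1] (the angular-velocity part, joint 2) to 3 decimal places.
axis z_1 = (-0.7071,-0.7071,0.0000); lever o_n−o_1 = (-1.0000,1.0000,1.4142)
cross product → J_v[:, 1] = (-1.0000,1.0000,-1.4142)
J_ω[:, 1] = z_1
entry J[4][1] = -0.7071

-0.707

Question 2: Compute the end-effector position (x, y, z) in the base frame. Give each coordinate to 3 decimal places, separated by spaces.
1.828 -1.828 3.414

after link 1: o_1 = (2.8284, -2.8284, 2.0000)
after link 2: o_2 = (1.8284, -1.8284, 3.4142)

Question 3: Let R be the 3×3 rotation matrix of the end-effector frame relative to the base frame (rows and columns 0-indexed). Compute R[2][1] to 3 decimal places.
-0.707

End-effector y-axis (col 1 of R) = (-0.5000,0.5000,-0.7071)
R[2][1] = -0.7071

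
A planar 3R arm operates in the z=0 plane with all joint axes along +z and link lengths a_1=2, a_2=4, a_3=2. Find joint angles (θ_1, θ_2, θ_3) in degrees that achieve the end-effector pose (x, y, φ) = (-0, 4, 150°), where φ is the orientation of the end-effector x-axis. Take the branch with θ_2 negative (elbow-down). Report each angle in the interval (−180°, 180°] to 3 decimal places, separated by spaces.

150.000 -120.000 120.000

wrist centre = target − a_3·(cos φ, sin φ) = (1.7321, 3.0000)
cos θ_2 = (12.0000−2²−4²)/(2·2·4) = -0.5000; θ_2 = -120.0000° (elbow-down)
β = atan2(3.0000,1.7321) = 60.0000°; ψ = atan2(-3.4641,0.0000) = -90.0000°
θ_1 = β − ψ = 150.0000°
θ_3 = φ − θ_1 − θ_2 = 120.0000° (wrapped to (-180°,180°])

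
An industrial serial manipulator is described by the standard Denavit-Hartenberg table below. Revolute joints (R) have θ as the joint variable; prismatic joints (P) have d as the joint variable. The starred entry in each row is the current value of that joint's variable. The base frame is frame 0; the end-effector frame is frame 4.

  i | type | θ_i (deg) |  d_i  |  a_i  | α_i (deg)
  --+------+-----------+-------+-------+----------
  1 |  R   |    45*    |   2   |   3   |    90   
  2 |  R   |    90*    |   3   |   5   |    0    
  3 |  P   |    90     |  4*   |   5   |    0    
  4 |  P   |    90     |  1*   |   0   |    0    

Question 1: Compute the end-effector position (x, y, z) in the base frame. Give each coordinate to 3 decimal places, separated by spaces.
after link 1: o_1 = (2.1213, 2.1213, 2.0000)
after link 2: o_2 = (4.2426, -0.0000, 7.0000)
after link 3: o_3 = (3.5355, -6.3640, 7.0000)
after link 4: o_4 = (4.2426, -7.0711, 7.0000)

4.243 -7.071 7.000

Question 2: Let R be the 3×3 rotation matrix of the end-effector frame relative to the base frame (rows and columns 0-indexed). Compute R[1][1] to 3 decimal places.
0.707

End-effector y-axis (col 1 of R) = (0.7071,0.7071,-0.0000)
R[1][1] = 0.7071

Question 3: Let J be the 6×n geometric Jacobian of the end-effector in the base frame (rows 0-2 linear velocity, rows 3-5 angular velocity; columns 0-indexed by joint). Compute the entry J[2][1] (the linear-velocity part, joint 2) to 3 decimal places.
axis z_1 = (0.7071,-0.7071,0.0000); lever o_n−o_1 = (2.1213,-9.1924,5.0000)
cross product → J_v[:, 1] = (-3.5355,-3.5355,-5.0000)
J_ω[:, 1] = z_1
entry J[2][1] = -5.0000

-5.000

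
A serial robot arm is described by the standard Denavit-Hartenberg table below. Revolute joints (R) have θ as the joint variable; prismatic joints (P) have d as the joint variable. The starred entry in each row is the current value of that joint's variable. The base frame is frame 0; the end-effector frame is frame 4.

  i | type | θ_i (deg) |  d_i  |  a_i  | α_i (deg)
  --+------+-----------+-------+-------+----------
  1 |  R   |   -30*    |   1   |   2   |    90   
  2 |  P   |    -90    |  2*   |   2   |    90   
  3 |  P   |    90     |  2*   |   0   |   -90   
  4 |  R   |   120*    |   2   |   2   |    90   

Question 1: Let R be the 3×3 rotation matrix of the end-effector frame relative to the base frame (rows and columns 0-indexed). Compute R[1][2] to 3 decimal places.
-1.000

End-effector z-axis (col 2 of R) = (-0.0000,-1.0000,0.0000)
R[1][2] = -1.0000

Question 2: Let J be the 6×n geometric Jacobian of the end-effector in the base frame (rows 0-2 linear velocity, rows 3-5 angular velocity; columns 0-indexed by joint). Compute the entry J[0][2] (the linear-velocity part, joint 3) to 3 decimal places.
prismatic axis z_2 = (-0.8660,0.5000,-0.0000)
J_v[:, 2] = z_2; J_ω[:, 2] = (0,0,0)
entry J[0][2] = -0.8660

-0.866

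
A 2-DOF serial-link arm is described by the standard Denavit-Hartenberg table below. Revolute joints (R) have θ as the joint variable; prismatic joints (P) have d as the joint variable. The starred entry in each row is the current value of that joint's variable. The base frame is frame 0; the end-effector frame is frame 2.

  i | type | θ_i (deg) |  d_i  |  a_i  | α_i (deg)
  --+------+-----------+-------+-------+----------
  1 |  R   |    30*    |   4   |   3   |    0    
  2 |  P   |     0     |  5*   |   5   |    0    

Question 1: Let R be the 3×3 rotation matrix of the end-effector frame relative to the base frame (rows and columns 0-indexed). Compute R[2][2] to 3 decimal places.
End-effector z-axis (col 2 of R) = (0.0000,0.0000,1.0000)
R[2][2] = 1.0000

1.000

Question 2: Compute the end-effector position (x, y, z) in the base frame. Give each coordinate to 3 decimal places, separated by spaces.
6.928 4.000 9.000

after link 1: o_1 = (2.5981, 1.5000, 4.0000)
after link 2: o_2 = (6.9282, 4.0000, 9.0000)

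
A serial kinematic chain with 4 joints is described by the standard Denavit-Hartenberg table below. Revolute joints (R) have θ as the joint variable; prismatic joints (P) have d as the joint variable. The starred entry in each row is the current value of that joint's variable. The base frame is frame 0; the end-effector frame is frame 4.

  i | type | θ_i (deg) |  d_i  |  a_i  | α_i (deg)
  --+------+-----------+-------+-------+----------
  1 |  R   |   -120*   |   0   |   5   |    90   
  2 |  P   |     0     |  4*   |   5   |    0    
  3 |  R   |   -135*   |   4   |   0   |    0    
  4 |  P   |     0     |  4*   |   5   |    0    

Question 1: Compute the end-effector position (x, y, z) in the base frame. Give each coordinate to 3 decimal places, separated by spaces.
-13.625 0.402 -3.536

after link 1: o_1 = (-2.5000, -4.3301, 0.0000)
after link 2: o_2 = (-8.4641, -6.6603, 0.0000)
after link 3: o_3 = (-11.9282, -4.6603, 0.0000)
after link 4: o_4 = (-13.6245, 0.4016, -3.5355)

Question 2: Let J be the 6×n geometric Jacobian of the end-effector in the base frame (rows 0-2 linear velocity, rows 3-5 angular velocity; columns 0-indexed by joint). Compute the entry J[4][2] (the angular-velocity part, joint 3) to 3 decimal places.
0.500

axis z_2 = (-0.8660,0.5000,0.0000); lever o_n−o_2 = (-5.1604,7.0619,-3.5355)
cross product → J_v[:, 2] = (-1.7678,-3.0619,-3.5355)
J_ω[:, 2] = z_2
entry J[4][2] = 0.5000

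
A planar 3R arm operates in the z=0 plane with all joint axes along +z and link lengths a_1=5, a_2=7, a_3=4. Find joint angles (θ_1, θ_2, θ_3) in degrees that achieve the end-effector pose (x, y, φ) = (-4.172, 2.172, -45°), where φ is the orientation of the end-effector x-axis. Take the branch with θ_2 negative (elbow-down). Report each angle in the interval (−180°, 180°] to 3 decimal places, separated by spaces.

wrist centre = target − a_3·(cos φ, sin φ) = (-7.0004, 5.0004)
cos θ_2 = (74.0103−5²−7²)/(2·5·7) = 0.0001; θ_2 = -89.9916° (elbow-down)
β = atan2(5.0004,-7.0004) = 144.4617°; ψ = atan2(-7.0000,5.0010) = -54.4568°
θ_1 = β − ψ = 198.9184°
θ_3 = φ − θ_1 − θ_2 = -153.9268° (wrapped to (-180°,180°])

-161.082 -89.992 -153.927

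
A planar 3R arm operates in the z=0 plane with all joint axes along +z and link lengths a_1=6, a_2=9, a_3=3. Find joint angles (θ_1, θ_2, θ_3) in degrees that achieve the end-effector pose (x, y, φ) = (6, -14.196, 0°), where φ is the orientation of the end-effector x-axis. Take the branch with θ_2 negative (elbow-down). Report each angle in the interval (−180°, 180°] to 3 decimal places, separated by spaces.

wrist centre = target − a_3·(cos φ, sin φ) = (3.0000, -14.1960)
cos θ_2 = (210.5264−6²−9²)/(2·6·9) = 0.8660; θ_2 = -30.0046° (elbow-down)
β = atan2(-14.1960,3.0000) = -78.0674°; ψ = atan2(-4.5006,13.7939) = -18.0703°
θ_1 = β − ψ = -59.9971°
θ_3 = φ − θ_1 − θ_2 = 90.0017° (wrapped to (-180°,180°])

-59.997 -30.005 90.002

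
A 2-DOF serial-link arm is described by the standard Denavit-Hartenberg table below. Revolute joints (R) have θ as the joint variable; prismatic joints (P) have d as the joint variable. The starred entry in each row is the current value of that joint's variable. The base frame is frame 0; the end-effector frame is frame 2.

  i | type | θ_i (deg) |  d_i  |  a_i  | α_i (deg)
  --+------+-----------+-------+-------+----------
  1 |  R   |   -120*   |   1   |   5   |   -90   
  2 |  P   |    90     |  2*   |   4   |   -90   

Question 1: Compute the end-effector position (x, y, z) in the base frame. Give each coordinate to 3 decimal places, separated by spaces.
after link 1: o_1 = (-2.5000, -4.3301, 1.0000)
after link 2: o_2 = (-0.7679, -5.3301, -3.0000)

-0.768 -5.330 -3.000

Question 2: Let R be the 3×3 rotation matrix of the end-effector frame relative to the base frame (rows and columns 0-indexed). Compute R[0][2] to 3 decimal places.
End-effector z-axis (col 2 of R) = (0.5000,0.8660,-0.0000)
R[0][2] = 0.5000

0.500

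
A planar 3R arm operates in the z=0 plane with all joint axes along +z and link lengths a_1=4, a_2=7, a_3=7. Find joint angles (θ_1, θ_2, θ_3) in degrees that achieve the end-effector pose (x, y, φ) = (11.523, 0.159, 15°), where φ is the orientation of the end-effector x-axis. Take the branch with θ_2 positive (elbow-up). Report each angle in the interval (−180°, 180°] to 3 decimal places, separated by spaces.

wrist centre = target − a_3·(cos φ, sin φ) = (4.7615, -1.6527)
cos θ_2 = (25.4036−4²−7²)/(2·4·7) = -0.7071; θ_2 = 134.9977° (elbow-up)
β = atan2(-1.6527,4.7615) = -19.1420°; ψ = atan2(4.9499,-0.9496) = 100.8592°
θ_1 = β − ψ = -120.0012°
θ_3 = φ − θ_1 − θ_2 = 0.0034° (wrapped to (-180°,180°])

-120.001 134.998 0.003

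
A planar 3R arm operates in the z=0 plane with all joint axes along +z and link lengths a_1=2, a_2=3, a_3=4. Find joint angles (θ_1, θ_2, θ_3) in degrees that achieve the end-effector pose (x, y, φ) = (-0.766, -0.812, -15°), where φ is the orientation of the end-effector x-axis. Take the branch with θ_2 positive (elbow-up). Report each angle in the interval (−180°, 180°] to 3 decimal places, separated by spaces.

149.998 45.009 149.993

wrist centre = target − a_3·(cos φ, sin φ) = (-4.6297, 0.2233)
cos θ_2 = (21.4840−2²−3²)/(2·2·3) = 0.7070; θ_2 = 45.0086° (elbow-up)
β = atan2(0.2233,-4.6297) = 177.2389°; ψ = atan2(2.1216,4.1210) = 27.2410°
θ_1 = β − ψ = 149.9979°
θ_3 = φ − θ_1 − θ_2 = 149.9935° (wrapped to (-180°,180°])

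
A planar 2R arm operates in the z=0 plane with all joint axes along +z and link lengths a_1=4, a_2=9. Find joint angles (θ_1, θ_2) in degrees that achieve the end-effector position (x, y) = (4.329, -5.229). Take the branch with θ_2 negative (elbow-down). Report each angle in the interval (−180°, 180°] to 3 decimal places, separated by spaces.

cos θ_2 = (46.0827−4²−9²)/(2·4·9) = -0.7072; θ_2 = -135.0063° (elbow-down)
β = atan2(-5.2290,4.3290) = -50.3792°; ψ = atan2(-6.3633,-2.3647) = -110.3857°
θ_1 = β − ψ = 60.0065°

60.006 -135.006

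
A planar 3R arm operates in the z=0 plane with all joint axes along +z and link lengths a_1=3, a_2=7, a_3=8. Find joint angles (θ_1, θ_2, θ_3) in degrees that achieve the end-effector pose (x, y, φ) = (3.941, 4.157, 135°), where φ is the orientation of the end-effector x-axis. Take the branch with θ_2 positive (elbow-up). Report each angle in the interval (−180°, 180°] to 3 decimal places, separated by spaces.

wrist centre = target − a_3·(cos φ, sin φ) = (9.5979, -1.4999)
cos θ_2 = (94.3684−3²−7²)/(2·3·7) = 0.8659; θ_2 = 30.0128° (elbow-up)
β = atan2(-1.4999,9.5979) = -8.8818°; ψ = atan2(3.5014,9.0614) = 21.1267°
θ_1 = β − ψ = -30.0085°
θ_3 = φ − θ_1 − θ_2 = 134.9957° (wrapped to (-180°,180°])

-30.008 30.013 134.996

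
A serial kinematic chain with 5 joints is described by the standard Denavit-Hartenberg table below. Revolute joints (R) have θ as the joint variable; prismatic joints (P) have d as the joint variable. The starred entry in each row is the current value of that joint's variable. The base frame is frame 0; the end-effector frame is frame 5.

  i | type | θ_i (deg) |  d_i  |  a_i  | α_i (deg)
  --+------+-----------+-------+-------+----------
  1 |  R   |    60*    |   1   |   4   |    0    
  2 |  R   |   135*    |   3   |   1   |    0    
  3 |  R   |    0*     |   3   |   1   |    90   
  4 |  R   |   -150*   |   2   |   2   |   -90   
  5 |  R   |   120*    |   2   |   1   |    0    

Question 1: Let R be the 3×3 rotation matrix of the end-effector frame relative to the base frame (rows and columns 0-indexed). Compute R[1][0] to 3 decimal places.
End-effector x-axis (col 0 of R) = (-0.1941,-0.9486,0.2500)
R[1][0] = -0.9486

-0.949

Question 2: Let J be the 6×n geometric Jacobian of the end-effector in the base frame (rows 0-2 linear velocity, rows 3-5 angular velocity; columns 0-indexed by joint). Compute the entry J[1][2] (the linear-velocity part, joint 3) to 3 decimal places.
-0.971

axis z_2 = (0.0000,0.0000,1.0000); lever o_n−o_2 = (-0.9706,0.9139,0.5179)
cross product → J_v[:, 2] = (-0.9139,-0.9706,0.0000)
J_ω[:, 2] = z_2
entry J[1][2] = -0.9706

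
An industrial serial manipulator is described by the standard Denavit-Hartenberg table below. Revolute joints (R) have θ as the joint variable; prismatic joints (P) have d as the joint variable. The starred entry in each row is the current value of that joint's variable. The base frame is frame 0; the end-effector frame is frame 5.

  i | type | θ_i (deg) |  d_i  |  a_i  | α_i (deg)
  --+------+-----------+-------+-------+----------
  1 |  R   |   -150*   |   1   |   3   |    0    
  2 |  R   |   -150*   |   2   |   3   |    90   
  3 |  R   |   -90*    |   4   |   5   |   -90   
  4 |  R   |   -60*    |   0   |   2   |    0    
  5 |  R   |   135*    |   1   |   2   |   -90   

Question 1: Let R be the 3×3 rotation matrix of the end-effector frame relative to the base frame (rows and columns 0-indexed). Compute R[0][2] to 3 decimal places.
-0.224

End-effector z-axis (col 2 of R) = (-0.2241,0.1294,0.9659)
R[0][2] = -0.2241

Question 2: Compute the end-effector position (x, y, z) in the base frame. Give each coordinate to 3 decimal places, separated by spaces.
after link 1: o_1 = (-2.5981, -1.5000, 1.0000)
after link 2: o_2 = (-1.0981, 1.0981, 3.0000)
after link 3: o_3 = (2.3660, -0.9019, -2.0000)
after link 4: o_4 = (3.8660, -1.7679, -3.0000)
after link 5: o_5 = (2.6930, 0.0640, -3.5176)

2.693 0.064 -3.518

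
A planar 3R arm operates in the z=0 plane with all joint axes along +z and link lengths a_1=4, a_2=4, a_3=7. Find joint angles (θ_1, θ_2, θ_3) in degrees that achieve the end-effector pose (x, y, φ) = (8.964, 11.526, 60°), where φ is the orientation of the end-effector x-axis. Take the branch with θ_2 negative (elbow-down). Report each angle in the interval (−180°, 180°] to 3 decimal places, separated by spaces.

wrist centre = target − a_3·(cos φ, sin φ) = (5.4640, 5.4638)
cos θ_2 = (59.7086−4²−4²)/(2·4·4) = 0.8659; θ_2 = -30.0149° (elbow-down)
β = atan2(5.4638,5.4640) = 44.9991°; ψ = atan2(-2.0009,7.4636) = -15.0075°
θ_1 = β − ψ = 60.0065°
θ_3 = φ − θ_1 − θ_2 = 30.0084° (wrapped to (-180°,180°])

60.007 -30.015 30.008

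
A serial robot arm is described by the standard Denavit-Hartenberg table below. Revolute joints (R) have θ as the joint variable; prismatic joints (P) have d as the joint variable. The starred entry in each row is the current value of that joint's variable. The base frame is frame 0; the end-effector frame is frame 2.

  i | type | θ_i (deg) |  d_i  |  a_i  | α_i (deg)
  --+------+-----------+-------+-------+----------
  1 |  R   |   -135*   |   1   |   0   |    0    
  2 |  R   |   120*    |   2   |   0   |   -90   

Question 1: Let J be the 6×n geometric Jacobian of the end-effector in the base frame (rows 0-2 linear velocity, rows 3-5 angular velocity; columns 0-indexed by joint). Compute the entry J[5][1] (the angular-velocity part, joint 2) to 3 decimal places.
axis z_1 = (0.0000,0.0000,1.0000); lever o_n−o_1 = (0.0000,0.0000,2.0000)
cross product → J_v[:, 1] = (0.0000,0.0000,0.0000)
J_ω[:, 1] = z_1
entry J[5][1] = 1.0000

1.000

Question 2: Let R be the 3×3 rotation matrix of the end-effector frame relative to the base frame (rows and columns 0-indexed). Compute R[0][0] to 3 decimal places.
End-effector x-axis (col 0 of R) = (0.9659,-0.2588,0.0000)
R[0][0] = 0.9659

0.966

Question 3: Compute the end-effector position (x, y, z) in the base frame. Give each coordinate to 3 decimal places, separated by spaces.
after link 1: o_1 = (0.0000, 0.0000, 1.0000)
after link 2: o_2 = (0.0000, 0.0000, 3.0000)

0.000 0.000 3.000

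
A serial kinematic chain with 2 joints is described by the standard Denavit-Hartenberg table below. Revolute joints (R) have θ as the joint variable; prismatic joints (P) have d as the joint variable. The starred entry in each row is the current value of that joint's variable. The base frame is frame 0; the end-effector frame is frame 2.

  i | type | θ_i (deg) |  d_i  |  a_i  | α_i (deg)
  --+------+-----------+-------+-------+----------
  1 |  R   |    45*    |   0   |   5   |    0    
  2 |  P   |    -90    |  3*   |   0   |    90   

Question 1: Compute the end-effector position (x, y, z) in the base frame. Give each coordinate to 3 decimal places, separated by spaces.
3.536 3.536 3.000

after link 1: o_1 = (3.5355, 3.5355, 0.0000)
after link 2: o_2 = (3.5355, 3.5355, 3.0000)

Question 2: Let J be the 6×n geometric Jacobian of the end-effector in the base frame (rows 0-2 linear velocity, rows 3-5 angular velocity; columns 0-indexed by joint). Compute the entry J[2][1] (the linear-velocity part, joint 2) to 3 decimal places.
1.000

prismatic axis z_1 = (0.0000,0.0000,1.0000)
J_v[:, 1] = z_1; J_ω[:, 1] = (0,0,0)
entry J[2][1] = 1.0000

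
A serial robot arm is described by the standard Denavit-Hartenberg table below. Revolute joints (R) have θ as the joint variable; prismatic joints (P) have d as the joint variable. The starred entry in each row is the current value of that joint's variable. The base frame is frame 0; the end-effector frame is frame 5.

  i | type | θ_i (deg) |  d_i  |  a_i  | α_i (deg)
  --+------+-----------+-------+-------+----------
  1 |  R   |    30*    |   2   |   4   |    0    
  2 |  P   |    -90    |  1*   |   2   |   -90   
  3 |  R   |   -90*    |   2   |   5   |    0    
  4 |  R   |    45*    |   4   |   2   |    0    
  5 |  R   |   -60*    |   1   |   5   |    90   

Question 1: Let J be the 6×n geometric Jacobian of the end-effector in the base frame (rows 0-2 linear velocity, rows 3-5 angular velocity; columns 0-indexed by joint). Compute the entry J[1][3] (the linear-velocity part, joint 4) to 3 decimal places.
axis z_3 = (0.8660,0.5000,0.0000); lever o_n−o_3 = (4.3902,2.3960,6.2438)
cross product → J_v[:, 3] = (3.1219,-5.4073,-0.1201)
J_ω[:, 3] = z_3
entry J[1][3] = -5.4073

-5.407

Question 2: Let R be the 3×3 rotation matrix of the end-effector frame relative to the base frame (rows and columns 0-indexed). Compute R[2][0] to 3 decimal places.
0.966

End-effector x-axis (col 0 of R) = (-0.1294,0.2241,0.9659)
R[2][0] = 0.9659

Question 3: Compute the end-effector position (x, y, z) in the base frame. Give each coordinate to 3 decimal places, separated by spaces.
after link 1: o_1 = (3.4641, 2.0000, 2.0000)
after link 2: o_2 = (4.4641, 0.2679, 3.0000)
after link 3: o_3 = (6.1962, 1.2679, 8.0000)
after link 4: o_4 = (10.3674, 2.0432, 9.4142)
after link 5: o_5 = (10.5863, 3.6639, 14.2438)

10.586 3.664 14.244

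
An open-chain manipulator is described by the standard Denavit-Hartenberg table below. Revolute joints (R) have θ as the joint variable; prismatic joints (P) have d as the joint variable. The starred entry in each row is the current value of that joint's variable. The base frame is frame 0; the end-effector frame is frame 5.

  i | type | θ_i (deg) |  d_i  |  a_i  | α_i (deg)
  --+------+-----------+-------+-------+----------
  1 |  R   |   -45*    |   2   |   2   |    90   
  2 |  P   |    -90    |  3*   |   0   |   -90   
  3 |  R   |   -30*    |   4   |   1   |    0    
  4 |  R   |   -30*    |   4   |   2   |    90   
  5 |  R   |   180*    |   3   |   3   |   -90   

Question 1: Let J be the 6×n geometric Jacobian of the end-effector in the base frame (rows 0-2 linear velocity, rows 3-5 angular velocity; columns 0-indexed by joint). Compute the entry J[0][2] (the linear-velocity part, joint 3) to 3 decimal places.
-1.578

axis z_2 = (0.7071,-0.7071,0.0000); lever o_n−o_2 = (4.8550,-6.4587,2.2321)
cross product → J_v[:, 2] = (-1.5783,-1.5783,-1.1340)
J_ω[:, 2] = z_2
entry J[0][2] = -1.5783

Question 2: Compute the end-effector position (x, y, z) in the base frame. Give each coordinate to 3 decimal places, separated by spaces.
4.148 -9.994 4.232

after link 1: o_1 = (1.4142, -1.4142, 2.0000)
after link 2: o_2 = (-0.7071, -3.5355, 2.0000)
after link 3: o_3 = (1.7678, -6.7175, 1.1340)
after link 4: o_4 = (3.3714, -10.7707, 0.1340)
after link 5: o_5 = (4.1479, -9.9942, 4.2321)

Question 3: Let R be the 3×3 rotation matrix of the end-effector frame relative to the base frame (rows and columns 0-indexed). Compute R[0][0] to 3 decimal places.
0.612

End-effector x-axis (col 0 of R) = (0.6124,0.6124,0.5000)
R[0][0] = 0.6124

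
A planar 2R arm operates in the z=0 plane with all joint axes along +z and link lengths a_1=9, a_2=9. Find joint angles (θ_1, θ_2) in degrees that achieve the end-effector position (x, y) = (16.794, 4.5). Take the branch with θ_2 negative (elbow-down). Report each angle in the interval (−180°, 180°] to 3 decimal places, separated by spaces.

cos θ_2 = (302.2884−9²−9²)/(2·9·9) = 0.8660; θ_2 = -30.0054° (elbow-down)
β = atan2(4.5000,16.7940) = 15.0002°; ψ = atan2(-4.5007,16.7938) = -15.0027°
θ_1 = β − ψ = 30.0029°

30.003 -30.005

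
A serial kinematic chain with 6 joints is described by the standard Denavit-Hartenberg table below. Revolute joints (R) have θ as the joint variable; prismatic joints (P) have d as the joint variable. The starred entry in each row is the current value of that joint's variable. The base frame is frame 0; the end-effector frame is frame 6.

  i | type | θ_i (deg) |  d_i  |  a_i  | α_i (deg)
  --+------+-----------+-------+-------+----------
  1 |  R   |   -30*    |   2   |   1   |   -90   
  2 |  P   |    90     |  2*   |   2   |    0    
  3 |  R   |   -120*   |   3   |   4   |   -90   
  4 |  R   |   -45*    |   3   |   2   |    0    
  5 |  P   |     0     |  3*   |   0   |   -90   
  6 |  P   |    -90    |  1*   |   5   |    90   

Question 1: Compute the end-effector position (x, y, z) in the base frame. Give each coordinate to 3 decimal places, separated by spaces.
13.074 -0.958 -6.466

after link 1: o_1 = (0.8660, -0.5000, 2.0000)
after link 2: o_2 = (1.8660, 1.2321, 0.0000)
after link 3: o_3 = (6.3660, 2.0981, 2.0000)
after link 4: o_4 = (9.4328, 1.9604, 0.1090)
after link 5: o_5 = (10.7319, 1.2104, -2.4890)
after link 6: o_6 = (13.0737, -0.9581, -6.4656)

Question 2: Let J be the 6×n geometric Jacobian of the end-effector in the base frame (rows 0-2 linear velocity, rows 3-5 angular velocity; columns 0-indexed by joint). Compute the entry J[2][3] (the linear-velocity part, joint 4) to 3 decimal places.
axis z_3 = (0.4330,-0.2500,-0.8660); lever o_n−o_3 = (6.7077,-3.0562,-8.4656)
cross product → J_v[:, 3] = (-0.5303,-2.1433,0.3536)
J_ω[:, 3] = z_3
entry J[2][3] = 0.3536

0.354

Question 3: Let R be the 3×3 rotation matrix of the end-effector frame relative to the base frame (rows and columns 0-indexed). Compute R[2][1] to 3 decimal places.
End-effector y-axis (col 1 of R) = (0.1768,-0.9186,0.3536)
R[2][1] = 0.3536

0.354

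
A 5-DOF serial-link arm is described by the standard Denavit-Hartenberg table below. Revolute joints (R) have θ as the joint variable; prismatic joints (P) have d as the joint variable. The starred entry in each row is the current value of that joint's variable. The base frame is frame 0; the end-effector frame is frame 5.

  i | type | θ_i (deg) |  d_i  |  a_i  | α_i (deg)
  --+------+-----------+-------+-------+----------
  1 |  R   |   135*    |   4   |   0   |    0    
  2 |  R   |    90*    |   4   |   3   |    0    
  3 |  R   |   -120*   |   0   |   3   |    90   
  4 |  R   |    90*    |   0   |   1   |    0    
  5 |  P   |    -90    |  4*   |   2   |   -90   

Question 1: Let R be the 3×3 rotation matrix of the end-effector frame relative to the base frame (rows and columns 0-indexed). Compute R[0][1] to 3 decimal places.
End-effector y-axis (col 1 of R) = (-0.9659,-0.2588,0.0000)
R[0][1] = -0.9659

-0.966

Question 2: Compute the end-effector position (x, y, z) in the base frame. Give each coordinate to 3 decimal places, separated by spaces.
0.448 3.744 9.000

after link 1: o_1 = (0.0000, 0.0000, 4.0000)
after link 2: o_2 = (-2.1213, -2.1213, 8.0000)
after link 3: o_3 = (-2.8978, 0.7765, 8.0000)
after link 4: o_4 = (-2.8978, 0.7765, 9.0000)
after link 5: o_5 = (0.4483, 3.7436, 9.0000)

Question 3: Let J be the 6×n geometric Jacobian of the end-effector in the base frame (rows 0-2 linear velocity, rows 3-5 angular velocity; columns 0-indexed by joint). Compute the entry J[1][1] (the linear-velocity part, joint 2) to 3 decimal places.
axis z_1 = (0.0000,0.0000,1.0000); lever o_n−o_1 = (0.4483,3.7436,5.0000)
cross product → J_v[:, 1] = (-3.7436,0.4483,0.0000)
J_ω[:, 1] = z_1
entry J[1][1] = 0.4483

0.448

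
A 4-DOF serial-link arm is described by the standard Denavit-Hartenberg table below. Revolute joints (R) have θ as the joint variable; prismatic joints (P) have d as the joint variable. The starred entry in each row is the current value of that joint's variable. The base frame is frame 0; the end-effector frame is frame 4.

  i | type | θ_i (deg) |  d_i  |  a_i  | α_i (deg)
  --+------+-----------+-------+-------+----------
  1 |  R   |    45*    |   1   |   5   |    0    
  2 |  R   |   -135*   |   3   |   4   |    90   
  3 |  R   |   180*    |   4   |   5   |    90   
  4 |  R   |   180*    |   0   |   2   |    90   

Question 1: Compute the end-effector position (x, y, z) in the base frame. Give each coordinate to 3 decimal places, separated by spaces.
-0.464 2.536 4.000

after link 1: o_1 = (3.5355, 3.5355, 1.0000)
after link 2: o_2 = (3.5355, -0.4645, 4.0000)
after link 3: o_3 = (-0.4645, 4.5355, 4.0000)
after link 4: o_4 = (-0.4645, 2.5355, 4.0000)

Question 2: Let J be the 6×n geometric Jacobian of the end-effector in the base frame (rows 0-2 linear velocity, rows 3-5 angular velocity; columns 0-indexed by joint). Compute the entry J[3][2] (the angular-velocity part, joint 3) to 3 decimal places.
-1.000

axis z_2 = (-1.0000,0.0000,0.0000); lever o_n−o_2 = (-4.0000,3.0000,0.0000)
cross product → J_v[:, 2] = (-0.0000,0.0000,-3.0000)
J_ω[:, 2] = z_2
entry J[3][2] = -1.0000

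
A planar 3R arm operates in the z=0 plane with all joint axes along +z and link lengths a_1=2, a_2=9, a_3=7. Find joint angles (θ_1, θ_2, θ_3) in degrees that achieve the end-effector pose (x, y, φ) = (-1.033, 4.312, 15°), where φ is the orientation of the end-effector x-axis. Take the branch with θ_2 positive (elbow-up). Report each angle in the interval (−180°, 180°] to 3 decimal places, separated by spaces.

54.442 119.990 -159.432

wrist centre = target − a_3·(cos φ, sin φ) = (-7.7945, 2.5003)
cos θ_2 = (67.0053−2²−9²)/(2·2·9) = -0.4999; θ_2 = 119.9903° (elbow-up)
β = atan2(2.5003,-7.7945) = 162.2151°; ψ = atan2(7.7950,-2.4987) = 107.7733°
θ_1 = β − ψ = 54.4419°
θ_3 = φ − θ_1 − θ_2 = -159.4322° (wrapped to (-180°,180°])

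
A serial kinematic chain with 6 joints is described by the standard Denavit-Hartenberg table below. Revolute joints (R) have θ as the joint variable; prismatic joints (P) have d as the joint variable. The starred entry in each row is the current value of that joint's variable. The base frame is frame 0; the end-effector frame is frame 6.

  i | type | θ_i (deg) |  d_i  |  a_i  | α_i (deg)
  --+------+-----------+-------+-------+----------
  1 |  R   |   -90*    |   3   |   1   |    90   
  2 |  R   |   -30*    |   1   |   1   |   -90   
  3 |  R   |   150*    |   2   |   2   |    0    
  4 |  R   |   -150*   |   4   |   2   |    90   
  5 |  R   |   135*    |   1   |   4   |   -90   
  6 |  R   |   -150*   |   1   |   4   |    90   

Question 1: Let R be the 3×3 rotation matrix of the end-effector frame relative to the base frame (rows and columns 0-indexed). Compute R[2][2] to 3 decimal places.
End-effector z-axis (col 2 of R) = (0.8660,-0.1294,-0.4830)
R[2][2] = -0.4830

-0.483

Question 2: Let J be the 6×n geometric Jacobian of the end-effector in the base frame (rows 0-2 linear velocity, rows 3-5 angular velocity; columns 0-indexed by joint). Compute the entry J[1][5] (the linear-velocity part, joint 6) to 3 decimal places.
axis z_5 = (-0.0000,0.9659,-0.2588); lever o_n−o_5 = (-2.0000,0.0694,-3.6049)
cross product → J_v[:, 5] = (-3.4641,0.5176,1.9319)
J_ω[:, 5] = z_5
entry J[1][5] = 0.5176

0.518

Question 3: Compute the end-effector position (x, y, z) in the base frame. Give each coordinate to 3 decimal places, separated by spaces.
after link 1: o_1 = (0.0000, -1.0000, 3.0000)
after link 2: o_2 = (-1.0000, -1.8660, 2.5000)
after link 3: o_3 = (0.0000, -1.3660, 5.0981)
after link 4: o_4 = (0.0000, -5.0981, 7.5622)
after link 5: o_5 = (-1.0000, -4.0628, 11.4259)
after link 6: o_6 = (-3.0000, -3.9934, 7.8210)

-3.000 -3.993 7.821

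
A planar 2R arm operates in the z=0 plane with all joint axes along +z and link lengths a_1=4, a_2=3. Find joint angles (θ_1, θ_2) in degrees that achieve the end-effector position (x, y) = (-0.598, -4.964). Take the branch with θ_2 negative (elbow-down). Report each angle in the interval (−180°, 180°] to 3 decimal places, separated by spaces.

cos θ_2 = (24.9989−4²−3²)/(2·4·3) = -0.0000; θ_2 = -90.0026° (elbow-down)
β = atan2(-4.9640,-0.5980) = -96.8692°; ψ = atan2(-3.0000,3.9999) = -36.8708°
θ_1 = β − ψ = -59.9983°

-59.998 -90.003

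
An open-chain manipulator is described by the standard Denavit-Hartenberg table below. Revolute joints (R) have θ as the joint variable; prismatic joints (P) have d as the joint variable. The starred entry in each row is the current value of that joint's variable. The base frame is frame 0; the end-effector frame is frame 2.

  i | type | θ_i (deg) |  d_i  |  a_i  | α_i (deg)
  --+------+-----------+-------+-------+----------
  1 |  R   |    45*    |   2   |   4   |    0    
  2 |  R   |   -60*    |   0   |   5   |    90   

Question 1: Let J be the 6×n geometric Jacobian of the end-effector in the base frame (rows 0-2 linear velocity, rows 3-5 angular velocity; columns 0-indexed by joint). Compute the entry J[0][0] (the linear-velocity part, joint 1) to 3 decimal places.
-1.534

axis z_0 = ẑ; lever o_n−o_0 = (7.6581,1.5343,2.0000)
cross product → J_v[:, 0] = (-1.5343,7.6581,0.0000)
J_ω[:, 0] = z_0
entry J[0][0] = -1.5343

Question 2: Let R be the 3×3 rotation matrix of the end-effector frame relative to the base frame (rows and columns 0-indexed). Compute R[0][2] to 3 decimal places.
End-effector z-axis (col 2 of R) = (-0.2588,-0.9659,0.0000)
R[0][2] = -0.2588

-0.259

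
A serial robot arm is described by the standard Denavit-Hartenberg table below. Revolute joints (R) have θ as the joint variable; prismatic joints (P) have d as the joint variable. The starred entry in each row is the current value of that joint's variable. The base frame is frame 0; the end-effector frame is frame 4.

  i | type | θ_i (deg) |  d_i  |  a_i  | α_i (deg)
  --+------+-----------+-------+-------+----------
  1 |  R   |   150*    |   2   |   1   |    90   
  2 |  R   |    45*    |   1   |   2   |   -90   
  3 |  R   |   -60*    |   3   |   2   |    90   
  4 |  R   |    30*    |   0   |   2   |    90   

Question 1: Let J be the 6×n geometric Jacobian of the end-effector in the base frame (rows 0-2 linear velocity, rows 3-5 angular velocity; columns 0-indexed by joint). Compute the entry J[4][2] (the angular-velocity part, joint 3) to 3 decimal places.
-0.354

axis z_2 = (0.6124,-0.3536,0.7071); lever o_n−o_2 = (2.9228,2.0446,4.1479)
cross product → J_v[:, 2] = (-2.9122,-0.4733,2.2854)
J_ω[:, 2] = z_2
entry J[4][2] = -0.3536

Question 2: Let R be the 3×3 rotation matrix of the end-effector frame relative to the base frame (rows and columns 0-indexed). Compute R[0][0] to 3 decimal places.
0.416

End-effector x-axis (col 0 of R) = (0.4160,0.6258,0.6597)
R[0][0] = 0.4160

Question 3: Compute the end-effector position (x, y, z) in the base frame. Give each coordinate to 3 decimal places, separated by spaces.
1.332 4.118 7.562

after link 1: o_1 = (-0.8660, 0.5000, 2.0000)
after link 2: o_2 = (-1.5908, 2.0731, 3.4142)
after link 3: o_3 = (0.5000, 2.8660, 6.2426)
after link 4: o_4 = (1.3320, 4.1177, 7.5621)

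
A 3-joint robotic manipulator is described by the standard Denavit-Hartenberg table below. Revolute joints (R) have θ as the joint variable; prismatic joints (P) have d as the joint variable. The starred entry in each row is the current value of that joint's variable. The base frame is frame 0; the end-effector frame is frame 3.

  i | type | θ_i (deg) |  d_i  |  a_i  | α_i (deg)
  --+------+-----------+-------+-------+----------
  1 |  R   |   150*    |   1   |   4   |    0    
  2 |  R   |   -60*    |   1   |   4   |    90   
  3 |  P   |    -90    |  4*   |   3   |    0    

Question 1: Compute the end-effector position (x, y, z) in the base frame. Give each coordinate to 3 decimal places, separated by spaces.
after link 1: o_1 = (-3.4641, 2.0000, 1.0000)
after link 2: o_2 = (-3.4641, 6.0000, 2.0000)
after link 3: o_3 = (0.5359, 6.0000, -1.0000)

0.536 6.000 -1.000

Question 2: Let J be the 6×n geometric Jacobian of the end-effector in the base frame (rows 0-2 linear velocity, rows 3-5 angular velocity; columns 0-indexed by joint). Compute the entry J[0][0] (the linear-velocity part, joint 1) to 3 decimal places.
-6.000

axis z_0 = ẑ; lever o_n−o_0 = (0.5359,6.0000,-1.0000)
cross product → J_v[:, 0] = (-6.0000,0.5359,0.0000)
J_ω[:, 0] = z_0
entry J[0][0] = -6.0000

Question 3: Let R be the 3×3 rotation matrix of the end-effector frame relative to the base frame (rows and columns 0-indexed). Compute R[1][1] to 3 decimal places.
End-effector y-axis (col 1 of R) = (-0.0000,1.0000,0.0000)
R[1][1] = 1.0000

1.000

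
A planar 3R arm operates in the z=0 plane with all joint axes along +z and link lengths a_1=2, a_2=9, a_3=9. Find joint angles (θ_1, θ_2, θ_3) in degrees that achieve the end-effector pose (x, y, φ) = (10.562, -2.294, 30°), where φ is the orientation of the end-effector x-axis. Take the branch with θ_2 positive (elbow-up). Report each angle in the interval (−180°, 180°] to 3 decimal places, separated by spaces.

149.984 150.013 90.003

wrist centre = target − a_3·(cos φ, sin φ) = (2.7678, -6.7940)
cos θ_2 = (53.8190−2²−9²)/(2·2·9) = -0.8661; θ_2 = 150.0130° (elbow-up)
β = atan2(-6.7940,2.7678) = -67.8348°; ψ = atan2(4.4982,-5.7953) = 142.1817°
θ_1 = β − ψ = -210.0164°
θ_3 = φ − θ_1 − θ_2 = 90.0034° (wrapped to (-180°,180°])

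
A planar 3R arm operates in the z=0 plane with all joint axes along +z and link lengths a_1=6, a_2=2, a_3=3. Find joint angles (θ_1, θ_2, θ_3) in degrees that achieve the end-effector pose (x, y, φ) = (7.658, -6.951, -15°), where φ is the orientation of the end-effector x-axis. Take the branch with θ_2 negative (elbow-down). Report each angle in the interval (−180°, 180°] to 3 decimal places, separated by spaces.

-45.001 -30.000 60.000

wrist centre = target − a_3·(cos φ, sin φ) = (4.7602, -6.1745)
cos θ_2 = (60.7847−6²−2²)/(2·6·2) = 0.8660; θ_2 = -29.9996° (elbow-down)
β = atan2(-6.1745,4.7602) = -52.3698°; ψ = atan2(-1.0000,7.7321) = -7.3692°
θ_1 = β − ψ = -45.0007°
θ_3 = φ − θ_1 − θ_2 = 60.0002° (wrapped to (-180°,180°])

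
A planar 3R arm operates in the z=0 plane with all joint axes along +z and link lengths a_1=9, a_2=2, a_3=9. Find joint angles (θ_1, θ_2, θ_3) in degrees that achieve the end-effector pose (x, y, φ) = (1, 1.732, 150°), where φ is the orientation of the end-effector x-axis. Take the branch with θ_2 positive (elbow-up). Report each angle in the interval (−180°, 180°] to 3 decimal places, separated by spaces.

wrist centre = target − a_3·(cos φ, sin φ) = (8.7942, -2.7680)
cos θ_2 = (85.0003−9²−2²)/(2·9·2) = 0.0000; θ_2 = 89.9996° (elbow-up)
β = atan2(-2.7680,8.7942) = -17.4715°; ψ = atan2(2.0000,9.0000) = 12.5288°
θ_1 = β − ψ = -30.0003°
θ_3 = φ − θ_1 − θ_2 = 90.0007° (wrapped to (-180°,180°])

-30.000 90.000 90.001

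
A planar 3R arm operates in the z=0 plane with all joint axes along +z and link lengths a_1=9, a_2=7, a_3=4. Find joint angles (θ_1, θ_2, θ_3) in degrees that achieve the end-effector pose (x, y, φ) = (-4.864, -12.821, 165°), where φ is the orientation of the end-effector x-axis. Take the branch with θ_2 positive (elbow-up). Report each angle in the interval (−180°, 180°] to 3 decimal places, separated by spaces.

wrist centre = target − a_3·(cos φ, sin φ) = (-1.0003, -13.8563)
cos θ_2 = (192.9970−9²−7²)/(2·9·7) = 0.5000; θ_2 = 60.0016° (elbow-up)
β = atan2(-13.8563,-1.0003) = -94.1291°; ψ = atan2(6.0623,12.4998) = 25.8729°
θ_1 = β − ψ = -120.0019°
θ_3 = φ − θ_1 − θ_2 = -134.9997° (wrapped to (-180°,180°])

-120.002 60.002 -135.000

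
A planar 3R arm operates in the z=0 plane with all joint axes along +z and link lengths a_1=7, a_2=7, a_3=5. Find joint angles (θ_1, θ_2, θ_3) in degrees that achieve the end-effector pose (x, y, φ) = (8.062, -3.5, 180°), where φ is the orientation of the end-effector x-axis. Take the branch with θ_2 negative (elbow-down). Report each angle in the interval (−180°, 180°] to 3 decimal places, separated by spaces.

0.003 -30.005 -149.997

wrist centre = target − a_3·(cos φ, sin φ) = (13.0620, -3.5000)
cos θ_2 = (182.8658−7²−7²)/(2·7·7) = 0.8660; θ_2 = -30.0054° (elbow-down)
β = atan2(-3.5000,13.0620) = -15.0002°; ψ = atan2(-3.5006,13.0618) = -15.0027°
θ_1 = β − ψ = 0.0025°
θ_3 = φ − θ_1 − θ_2 = -149.9971° (wrapped to (-180°,180°])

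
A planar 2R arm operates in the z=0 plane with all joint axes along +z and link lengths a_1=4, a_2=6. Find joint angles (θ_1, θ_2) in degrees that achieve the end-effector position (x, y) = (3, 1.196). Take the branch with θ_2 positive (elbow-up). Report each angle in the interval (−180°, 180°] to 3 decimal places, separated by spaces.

cos θ_2 = (10.4304−4²−6²)/(2·4·6) = -0.8660; θ_2 = 150.0009° (elbow-up)
β = atan2(1.1960,3.0000) = 21.7355°; ψ = atan2(2.9999,-1.1962) = 111.7393°
θ_1 = β − ψ = -90.0038°

-90.004 150.001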